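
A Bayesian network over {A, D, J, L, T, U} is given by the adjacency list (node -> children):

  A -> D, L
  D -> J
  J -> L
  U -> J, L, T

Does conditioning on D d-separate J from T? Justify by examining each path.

No

There are 3 undirected paths between J and T; checking each against the conditioning set {D}:
Path 1: J → L ← U → T
  L is a collider here and neither L nor any of its descendants is conditioned on, so the collider stays closed — the path is blocked at L.
Path 2: J ← D ← A → L ← U → T
  D is a chain here and D is conditioned on, so the path is blocked at D.
Path 3: J ← U → T
  U is a fork and U is not conditioned on — no node blocks this path, so it is active.
Because an active path exists, J and T are not d-separated.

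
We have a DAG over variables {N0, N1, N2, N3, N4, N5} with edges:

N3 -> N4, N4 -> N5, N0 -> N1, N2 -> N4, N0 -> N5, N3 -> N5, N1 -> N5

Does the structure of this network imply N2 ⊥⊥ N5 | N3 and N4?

Yes — N2 and N5 are d-separated given {N3, N4}.

Enumerating the 2 paths from N2 to N5 and testing each for blocking by {N3, N4}:
Path 1: N2 → N4 → N5
  N4 is a chain here and N4 is conditioned on, so the path is blocked at N4.
Path 2: N2 → N4 ← N3 → N5
  N3 is a fork here and N3 is conditioned on, so the path is blocked at N3.
All paths are blocked; N2 ⊥ N5 | {N3, N4} holds.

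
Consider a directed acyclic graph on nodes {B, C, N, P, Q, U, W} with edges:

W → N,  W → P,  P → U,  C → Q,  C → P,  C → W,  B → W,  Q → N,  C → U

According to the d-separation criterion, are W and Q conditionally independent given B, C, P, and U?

Enumerating the 4 paths from W to Q and testing each for blocking by {B, C, P, U}:
Path 1: W ← C → Q
  C is a fork here and C is conditioned on, so the path is blocked at C.
Path 2: W → N ← Q
  N is a collider here and neither N nor any of its descendants is conditioned on, so the collider stays closed — the path is blocked at N.
Path 3: W → P → U ← C → Q
  P is a chain here and P is conditioned on, so the path is blocked at P.
Path 4: W → P ← C → Q
  C is a fork here and C is conditioned on, so the path is blocked at C.
Every path is blocked, so W and Q are d-separated given {B, C, P, U}.

Yes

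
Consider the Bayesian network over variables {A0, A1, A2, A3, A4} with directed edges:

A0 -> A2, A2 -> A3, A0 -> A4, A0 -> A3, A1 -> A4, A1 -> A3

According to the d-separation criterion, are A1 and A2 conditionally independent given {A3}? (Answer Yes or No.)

We examine all 4 paths between A1 and A2:
  1. A1 → A3 ← A0 → A2 — A3:collider[open]; A0:fork[open] ⇒ active
  2. A1 → A3 ← A2 — A3:collider[open] ⇒ active
  3. A1 → A4 ← A0 → A3 ← A2 — A4:collider[blocks]; A0:fork[open]; A3:collider[open] ⇒ blocked
  4. A1 → A4 ← A0 → A2 — A4:collider[blocks]; A0:fork[open] ⇒ blocked
Because an active path exists, A1 and A2 are not d-separated.

No — A1 and A2 are not d-separated given {A3}.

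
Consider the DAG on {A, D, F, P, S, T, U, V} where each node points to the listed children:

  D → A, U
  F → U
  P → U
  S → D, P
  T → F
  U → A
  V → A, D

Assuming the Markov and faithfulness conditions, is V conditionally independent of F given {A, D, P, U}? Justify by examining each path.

We examine all 6 paths between V and F:
  1. V → D → U ← F — D:chain[blocks]; U:collider[open] ⇒ blocked
  2. V → D ← S → P → U ← F — D:collider[open]; S:fork[open]; P:chain[blocks]; U:collider[open] ⇒ blocked
  3. V → D → A ← U ← F — D:chain[blocks]; A:collider[open]; U:chain[blocks] ⇒ blocked
  4. V → A ← D → U ← F — A:collider[open]; D:fork[blocks]; U:collider[open] ⇒ blocked
  5. V → A ← D ← S → P → U ← F — A:collider[open]; D:chain[blocks]; S:fork[open]; P:chain[blocks]; U:collider[open] ⇒ blocked
  6. V → A ← U ← F — A:collider[open]; U:chain[blocks] ⇒ blocked
All paths are blocked; V ⊥ F | {A, D, P, U} holds.

Yes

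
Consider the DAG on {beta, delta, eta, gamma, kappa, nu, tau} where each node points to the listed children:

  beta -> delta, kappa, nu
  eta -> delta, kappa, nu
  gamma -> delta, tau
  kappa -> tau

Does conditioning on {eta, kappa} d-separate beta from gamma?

Yes

6 paths connect beta and gamma; each must be blocked for d-separation to hold:
  1. beta → nu ← eta → delta ← gamma — nu:collider[blocks]; eta:fork[blocks]; delta:collider[blocks] ⇒ blocked
  2. beta → nu ← eta → kappa → tau ← gamma — nu:collider[blocks]; eta:fork[blocks]; kappa:chain[blocks]; tau:collider[blocks] ⇒ blocked
  3. beta → delta ← gamma — delta:collider[blocks] ⇒ blocked
  4. beta → delta ← eta → kappa → tau ← gamma — delta:collider[blocks]; eta:fork[blocks]; kappa:chain[blocks]; tau:collider[blocks] ⇒ blocked
  5. beta → kappa → tau ← gamma — kappa:chain[blocks]; tau:collider[blocks] ⇒ blocked
  6. beta → kappa ← eta → delta ← gamma — kappa:collider[open]; eta:fork[blocks]; delta:collider[blocks] ⇒ blocked
Every path is blocked, so beta and gamma are d-separated given {eta, kappa}.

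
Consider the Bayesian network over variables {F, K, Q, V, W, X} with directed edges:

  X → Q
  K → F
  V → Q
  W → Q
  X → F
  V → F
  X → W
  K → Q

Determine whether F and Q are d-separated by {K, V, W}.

We examine all 4 paths between F and Q:
  1. F ← V → Q — V:fork[blocks] ⇒ blocked
  2. F ← K → Q — K:fork[blocks] ⇒ blocked
  3. F ← X → W → Q — X:fork[open]; W:chain[blocks] ⇒ blocked
  4. F ← X → Q — X:fork[open] ⇒ active
Because an active path exists, F and Q are not d-separated.

No — F and Q are not d-separated given {K, V, W}.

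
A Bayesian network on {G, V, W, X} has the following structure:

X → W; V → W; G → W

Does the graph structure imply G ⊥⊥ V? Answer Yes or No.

The only undirected path from G to V is:
  1. G → W ← V — W:collider[blocks] ⇒ blocked
Every path is blocked, so G and V are d-separated given ∅.

Yes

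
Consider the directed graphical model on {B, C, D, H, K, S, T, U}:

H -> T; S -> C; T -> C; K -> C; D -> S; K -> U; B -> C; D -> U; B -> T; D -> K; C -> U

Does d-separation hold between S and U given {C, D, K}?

Yes

There are 6 undirected paths between S and U; checking each against the conditioning set {C, D, K}:
Path 1: S ← D → K → U
  D is a fork here and D is conditioned on, so the path is blocked at D.
Path 2: S ← D → K → C → U
  D is a fork here and D is conditioned on, so the path is blocked at D.
Path 3: S ← D → U
  D is a fork here and D is conditioned on, so the path is blocked at D.
Path 4: S → C ← K ← D → U
  K is a chain here and K is conditioned on, so the path is blocked at K.
Path 5: S → C ← K → U
  K is a fork here and K is conditioned on, so the path is blocked at K.
Path 6: S → C → U
  C is a chain here and C is conditioned on, so the path is blocked at C.
All paths are blocked; S ⊥ U | {C, D, K} holds.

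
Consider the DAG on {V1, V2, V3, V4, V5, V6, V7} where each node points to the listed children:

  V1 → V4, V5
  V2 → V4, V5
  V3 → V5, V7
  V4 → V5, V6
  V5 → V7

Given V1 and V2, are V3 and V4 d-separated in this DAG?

Yes

There are 6 undirected paths between V3 and V4; checking each against the conditioning set {V1, V2}:
Path 1: V3 → V5 ← V2 → V4
  V5 is a collider here and neither V5 nor any of its descendants is conditioned on, so the collider stays closed — the path is blocked at V5.
Path 2: V3 → V5 ← V1 → V4
  V5 is a collider here and neither V5 nor any of its descendants is conditioned on, so the collider stays closed — the path is blocked at V5.
Path 3: V3 → V5 ← V4
  V5 is a collider here and neither V5 nor any of its descendants is conditioned on, so the collider stays closed — the path is blocked at V5.
Path 4: V3 → V7 ← V5 ← V2 → V4
  V7 is a collider here and neither V7 nor any of its descendants is conditioned on, so the collider stays closed — the path is blocked at V7.
Path 5: V3 → V7 ← V5 ← V1 → V4
  V7 is a collider here and neither V7 nor any of its descendants is conditioned on, so the collider stays closed — the path is blocked at V7.
Path 6: V3 → V7 ← V5 ← V4
  V7 is a collider here and neither V7 nor any of its descendants is conditioned on, so the collider stays closed — the path is blocked at V7.
Every path is blocked, so V3 and V4 are d-separated given {V1, V2}.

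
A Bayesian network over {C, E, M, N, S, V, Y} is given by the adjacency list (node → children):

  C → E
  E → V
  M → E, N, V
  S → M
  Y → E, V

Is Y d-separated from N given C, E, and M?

Yes

There are 4 undirected paths between Y and N; checking each against the conditioning set {C, E, M}:
Path 1: Y → E ← M → N
  M is a fork here and M is conditioned on, so the path is blocked at M.
Path 2: Y → E → V ← M → N
  E is a chain here and E is conditioned on, so the path is blocked at E.
Path 3: Y → V ← M → N
  V is a collider here and neither V nor any of its descendants is conditioned on, so the collider stays closed — the path is blocked at V.
Path 4: Y → V ← E ← M → N
  V is a collider here and neither V nor any of its descendants is conditioned on, so the collider stays closed — the path is blocked at V.
Every path is blocked, so Y and N are d-separated given {C, E, M}.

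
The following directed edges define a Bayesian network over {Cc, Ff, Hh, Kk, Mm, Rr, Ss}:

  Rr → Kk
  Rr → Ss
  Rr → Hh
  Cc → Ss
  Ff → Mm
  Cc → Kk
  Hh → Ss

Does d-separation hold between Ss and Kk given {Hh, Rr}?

No

Enumerating the 3 paths from Ss to Kk and testing each for blocking by {Hh, Rr}:
Path 1: Ss ← Rr → Kk
  Rr is a fork here and Rr is conditioned on, so the path is blocked at Rr.
Path 2: Ss ← Hh ← Rr → Kk
  Hh is a chain here and Hh is conditioned on, so the path is blocked at Hh.
Path 3: Ss ← Cc → Kk
  Cc is a fork and Cc is not conditioned on — no node blocks this path, so it is active.
Because an active path exists, Ss and Kk are not d-separated.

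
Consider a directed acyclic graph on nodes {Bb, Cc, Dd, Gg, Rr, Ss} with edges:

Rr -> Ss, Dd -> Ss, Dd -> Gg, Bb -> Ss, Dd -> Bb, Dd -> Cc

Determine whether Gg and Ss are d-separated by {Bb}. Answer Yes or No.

No

Enumerating the 2 paths from Gg to Ss and testing each for blocking by {Bb}:
Path 1: Gg ← Dd → Bb → Ss
  Bb is a chain here and Bb is conditioned on, so the path is blocked at Bb.
Path 2: Gg ← Dd → Ss
  Dd is a fork and Dd is not conditioned on — no node blocks this path, so it is active.
Since the path Gg ← Dd → Ss is active, Gg and Ss are not d-separated given {Bb}.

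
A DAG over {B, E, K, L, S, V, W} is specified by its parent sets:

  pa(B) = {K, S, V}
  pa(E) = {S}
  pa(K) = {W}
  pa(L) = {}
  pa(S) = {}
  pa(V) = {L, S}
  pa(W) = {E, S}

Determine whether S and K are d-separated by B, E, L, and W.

No

Enumerating the 4 paths from S to K and testing each for blocking by {B, E, L, W}:
  1. S → V → B ← K — V:chain[open]; B:collider[open] ⇒ active
  2. S → W → K — W:chain[blocks] ⇒ blocked
  3. S → E → W → K — E:chain[blocks]; W:chain[blocks] ⇒ blocked
  4. S → B ← K — B:collider[open] ⇒ active
At least one path is unblocked, so d-separation fails.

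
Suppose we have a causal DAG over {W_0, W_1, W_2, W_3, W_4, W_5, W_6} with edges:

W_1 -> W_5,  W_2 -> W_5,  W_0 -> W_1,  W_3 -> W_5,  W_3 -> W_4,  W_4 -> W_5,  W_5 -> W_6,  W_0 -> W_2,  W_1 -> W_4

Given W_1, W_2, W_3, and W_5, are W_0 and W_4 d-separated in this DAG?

6 paths connect W_0 and W_4; each must be blocked for d-separation to hold:
  1. W_0 → W_2 → W_5 ← W_4 — W_2:chain[blocks]; W_5:collider[open] ⇒ blocked
  2. W_0 → W_2 → W_5 ← W_3 → W_4 — W_2:chain[blocks]; W_5:collider[open]; W_3:fork[blocks] ⇒ blocked
  3. W_0 → W_2 → W_5 ← W_1 → W_4 — W_2:chain[blocks]; W_5:collider[open]; W_1:fork[blocks] ⇒ blocked
  4. W_0 → W_1 → W_5 ← W_4 — W_1:chain[blocks]; W_5:collider[open] ⇒ blocked
  5. W_0 → W_1 → W_5 ← W_3 → W_4 — W_1:chain[blocks]; W_5:collider[open]; W_3:fork[blocks] ⇒ blocked
  6. W_0 → W_1 → W_4 — W_1:chain[blocks] ⇒ blocked
All paths are blocked; W_0 ⊥ W_4 | {W_1, W_2, W_3, W_5} holds.

Yes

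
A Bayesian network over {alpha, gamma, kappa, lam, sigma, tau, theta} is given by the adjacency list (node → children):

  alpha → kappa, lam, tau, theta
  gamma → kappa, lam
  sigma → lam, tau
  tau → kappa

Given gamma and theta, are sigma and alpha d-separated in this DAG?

Yes

There are 6 undirected paths between sigma and alpha; checking each against the conditioning set {gamma, theta}:
Path 1: sigma → lam ← gamma → kappa ← alpha
  lam is a collider here and neither lam nor any of its descendants is conditioned on, so the collider stays closed — the path is blocked at lam.
Path 2: sigma → lam ← gamma → kappa ← tau ← alpha
  lam is a collider here and neither lam nor any of its descendants is conditioned on, so the collider stays closed — the path is blocked at lam.
Path 3: sigma → lam ← alpha
  lam is a collider here and neither lam nor any of its descendants is conditioned on, so the collider stays closed — the path is blocked at lam.
Path 4: sigma → tau → kappa ← gamma → lam ← alpha
  kappa is a collider here and neither kappa nor any of its descendants is conditioned on, so the collider stays closed — the path is blocked at kappa.
Path 5: sigma → tau → kappa ← alpha
  kappa is a collider here and neither kappa nor any of its descendants is conditioned on, so the collider stays closed — the path is blocked at kappa.
Path 6: sigma → tau ← alpha
  tau is a collider here and neither tau nor any of its descendants is conditioned on, so the collider stays closed — the path is blocked at tau.
All paths are blocked; sigma ⊥ alpha | {gamma, theta} holds.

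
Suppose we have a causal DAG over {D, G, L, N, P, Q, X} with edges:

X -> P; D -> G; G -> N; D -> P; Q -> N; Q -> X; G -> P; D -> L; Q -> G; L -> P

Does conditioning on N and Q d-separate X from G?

There are 5 undirected paths between X and G; checking each against the conditioning set {N, Q}:
Path 1: X → P ← L ← D → G
  P is a collider here and neither P nor any of its descendants is conditioned on, so the collider stays closed — the path is blocked at P.
Path 2: X → P ← G
  P is a collider here and neither P nor any of its descendants is conditioned on, so the collider stays closed — the path is blocked at P.
Path 3: X → P ← D → G
  P is a collider here and neither P nor any of its descendants is conditioned on, so the collider stays closed — the path is blocked at P.
Path 4: X ← Q → N ← G
  Q is a fork here and Q is conditioned on, so the path is blocked at Q.
Path 5: X ← Q → G
  Q is a fork here and Q is conditioned on, so the path is blocked at Q.
Since every path is blocked, d-separation holds.

Yes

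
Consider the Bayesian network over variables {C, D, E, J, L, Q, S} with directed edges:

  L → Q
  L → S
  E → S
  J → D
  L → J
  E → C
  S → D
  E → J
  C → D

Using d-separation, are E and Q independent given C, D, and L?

Yes

6 paths connect E and Q; each must be blocked for d-separation to hold:
Path 1: E → C → D ← J ← L → Q
  C is a chain here and C is conditioned on, so the path is blocked at C.
Path 2: E → C → D ← S ← L → Q
  C is a chain here and C is conditioned on, so the path is blocked at C.
Path 3: E → J → D ← S ← L → Q
  L is a fork here and L is conditioned on, so the path is blocked at L.
Path 4: E → J ← L → Q
  L is a fork here and L is conditioned on, so the path is blocked at L.
Path 5: E → S → D ← J ← L → Q
  L is a fork here and L is conditioned on, so the path is blocked at L.
Path 6: E → S ← L → Q
  L is a fork here and L is conditioned on, so the path is blocked at L.
Since every path is blocked, d-separation holds.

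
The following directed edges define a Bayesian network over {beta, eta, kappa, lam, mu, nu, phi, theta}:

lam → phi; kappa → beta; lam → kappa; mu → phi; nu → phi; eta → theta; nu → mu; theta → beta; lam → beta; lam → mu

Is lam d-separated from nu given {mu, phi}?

There are 4 undirected paths between lam and nu; checking each against the conditioning set {mu, phi}:
Path 1: lam → phi ← nu
  phi is a collider and phi is conditioned on, which opens it — no node blocks this path, so it is active.
Path 2: lam → phi ← mu ← nu
  mu is a chain here and mu is conditioned on, so the path is blocked at mu.
Path 3: lam → mu → phi ← nu
  mu is a chain here and mu is conditioned on, so the path is blocked at mu.
Path 4: lam → mu ← nu
  mu is a collider and mu is conditioned on, which opens it — no node blocks this path, so it is active.
Because an active path exists, lam and nu are not d-separated.

No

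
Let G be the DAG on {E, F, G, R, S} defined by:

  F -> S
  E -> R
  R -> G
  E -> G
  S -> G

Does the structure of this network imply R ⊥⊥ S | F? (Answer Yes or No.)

Yes — R and S are d-separated given {F}.

There are 2 undirected paths between R and S; checking each against the conditioning set {F}:
Path 1: R → G ← S
  G is a collider here and neither G nor any of its descendants is conditioned on, so the collider stays closed — the path is blocked at G.
Path 2: R ← E → G ← S
  G is a collider here and neither G nor any of its descendants is conditioned on, so the collider stays closed — the path is blocked at G.
All paths are blocked; R ⊥ S | {F} holds.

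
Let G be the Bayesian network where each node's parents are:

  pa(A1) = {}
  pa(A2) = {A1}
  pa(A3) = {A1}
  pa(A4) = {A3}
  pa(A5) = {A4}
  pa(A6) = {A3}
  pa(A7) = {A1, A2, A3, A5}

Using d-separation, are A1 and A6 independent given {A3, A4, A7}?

Yes

We examine all 5 paths between A1 and A6:
Path 1: A1 → A3 → A6
  A3 is a chain here and A3 is conditioned on, so the path is blocked at A3.
Path 2: A1 → A2 → A7 ← A5 ← A4 ← A3 → A6
  A4 is a chain here and A4 is conditioned on, so the path is blocked at A4.
Path 3: A1 → A2 → A7 ← A3 → A6
  A3 is a fork here and A3 is conditioned on, so the path is blocked at A3.
Path 4: A1 → A7 ← A5 ← A4 ← A3 → A6
  A4 is a chain here and A4 is conditioned on, so the path is blocked at A4.
Path 5: A1 → A7 ← A3 → A6
  A3 is a fork here and A3 is conditioned on, so the path is blocked at A3.
All paths are blocked; A1 ⊥ A6 | {A3, A4, A7} holds.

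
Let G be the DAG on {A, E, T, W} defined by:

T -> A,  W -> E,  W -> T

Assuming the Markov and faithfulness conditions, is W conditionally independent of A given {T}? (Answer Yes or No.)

There is one path between W and A:
  1. W → T → A — T:chain[blocks] ⇒ blocked
All paths are blocked; W ⊥ A | {T} holds.

Yes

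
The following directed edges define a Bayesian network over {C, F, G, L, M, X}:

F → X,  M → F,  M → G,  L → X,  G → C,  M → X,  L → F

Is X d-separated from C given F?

3 paths connect X and C; each must be blocked for d-separation to hold:
Path 1: X ← L → F ← M → G → C
  L is a fork and L is not conditioned on; F is a collider and F is conditioned on, which opens it; M is a fork and M is not conditioned on; G is a chain and G is not conditioned on — no node blocks this path, so it is active.
Path 2: X ← F ← M → G → C
  F is a chain here and F is conditioned on, so the path is blocked at F.
Path 3: X ← M → G → C
  M is a fork and M is not conditioned on; G is a chain and G is not conditioned on — no node blocks this path, so it is active.
Because an active path exists, X and C are not d-separated.

No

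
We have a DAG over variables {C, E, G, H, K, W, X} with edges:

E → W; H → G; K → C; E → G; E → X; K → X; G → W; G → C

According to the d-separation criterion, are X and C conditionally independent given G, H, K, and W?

There are 3 undirected paths between X and C; checking each against the conditioning set {G, H, K, W}:
Path 1: X ← E → G → C
  G is a chain here and G is conditioned on, so the path is blocked at G.
Path 2: X ← E → W ← G → C
  G is a fork here and G is conditioned on, so the path is blocked at G.
Path 3: X ← K → C
  K is a fork here and K is conditioned on, so the path is blocked at K.
All paths are blocked; X ⊥ C | {G, H, K, W} holds.

Yes — X and C are d-separated given {G, H, K, W}.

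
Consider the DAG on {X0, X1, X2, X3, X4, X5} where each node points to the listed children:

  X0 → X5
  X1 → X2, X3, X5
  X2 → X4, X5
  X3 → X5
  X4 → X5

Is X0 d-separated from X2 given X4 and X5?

We examine all 4 paths between X0 and X2:
  1. X0 → X5 ← X1 → X2 — X5:collider[open]; X1:fork[open] ⇒ active
  2. X0 → X5 ← X4 ← X2 — X5:collider[open]; X4:chain[blocks] ⇒ blocked
  3. X0 → X5 ← X2 — X5:collider[open] ⇒ active
  4. X0 → X5 ← X3 ← X1 → X2 — X5:collider[open]; X3:chain[open]; X1:fork[open] ⇒ active
Because an active path exists, X0 and X2 are not d-separated.

No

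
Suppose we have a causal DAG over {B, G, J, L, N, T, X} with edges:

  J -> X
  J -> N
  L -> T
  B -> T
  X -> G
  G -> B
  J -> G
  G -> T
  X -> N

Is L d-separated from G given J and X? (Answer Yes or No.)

Yes

2 paths connect L and G; each must be blocked for d-separation to hold:
Path 1: L → T ← G
  T is a collider here and neither T nor any of its descendants is conditioned on, so the collider stays closed — the path is blocked at T.
Path 2: L → T ← B ← G
  T is a collider here and neither T nor any of its descendants is conditioned on, so the collider stays closed — the path is blocked at T.
All paths are blocked; L ⊥ G | {J, X} holds.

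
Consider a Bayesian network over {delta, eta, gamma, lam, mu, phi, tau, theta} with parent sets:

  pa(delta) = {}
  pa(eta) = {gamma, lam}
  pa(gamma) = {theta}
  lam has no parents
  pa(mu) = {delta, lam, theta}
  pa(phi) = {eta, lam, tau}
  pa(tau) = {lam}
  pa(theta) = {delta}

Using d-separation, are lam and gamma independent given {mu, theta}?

We examine all 5 paths between lam and gamma:
  1. lam → eta ← gamma — eta:collider[blocks] ⇒ blocked
  2. lam → phi ← eta ← gamma — phi:collider[blocks]; eta:chain[open] ⇒ blocked
  3. lam → mu ← theta → gamma — mu:collider[open]; theta:fork[blocks] ⇒ blocked
  4. lam → mu ← delta → theta → gamma — mu:collider[open]; delta:fork[open]; theta:chain[blocks] ⇒ blocked
  5. lam → tau → phi ← eta ← gamma — tau:chain[open]; phi:collider[blocks]; eta:chain[open] ⇒ blocked
Every path is blocked, so lam and gamma are d-separated given {mu, theta}.

Yes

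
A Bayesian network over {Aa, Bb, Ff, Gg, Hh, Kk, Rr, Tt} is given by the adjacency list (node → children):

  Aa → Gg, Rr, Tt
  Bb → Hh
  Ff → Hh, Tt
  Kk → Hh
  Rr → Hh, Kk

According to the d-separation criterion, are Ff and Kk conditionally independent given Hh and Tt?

Enumerating the 4 paths from Ff to Kk and testing each for blocking by {Hh, Tt}:
  1. Ff → Tt ← Aa → Rr → Kk — Tt:collider[open]; Aa:fork[open]; Rr:chain[open] ⇒ active
  2. Ff → Tt ← Aa → Rr → Hh ← Kk — Tt:collider[open]; Aa:fork[open]; Rr:chain[open]; Hh:collider[open] ⇒ active
  3. Ff → Hh ← Kk — Hh:collider[open] ⇒ active
  4. Ff → Hh ← Rr → Kk — Hh:collider[open]; Rr:fork[open] ⇒ active
Because an active path exists, Ff and Kk are not d-separated.

No — Ff and Kk are not d-separated given {Hh, Tt}.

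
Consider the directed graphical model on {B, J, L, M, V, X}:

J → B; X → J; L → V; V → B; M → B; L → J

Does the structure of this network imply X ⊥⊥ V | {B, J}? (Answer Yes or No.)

No

2 paths connect X and V; each must be blocked for d-separation to hold:
Path 1: X → J → B ← V
  J is a chain here and J is conditioned on, so the path is blocked at J.
Path 2: X → J ← L → V
  J is a collider and J is conditioned on, which opens it; L is a fork and L is not conditioned on — no node blocks this path, so it is active.
Since the path X → J ← L → V is active, X and V are not d-separated given {B, J}.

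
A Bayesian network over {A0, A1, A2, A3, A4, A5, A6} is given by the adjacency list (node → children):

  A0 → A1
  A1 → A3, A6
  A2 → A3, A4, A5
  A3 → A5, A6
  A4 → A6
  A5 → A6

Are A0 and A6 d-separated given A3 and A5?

There are 6 undirected paths between A0 and A6; checking each against the conditioning set {A3, A5}:
Path 1: A0 → A1 → A6
  A1 is a chain and A1 is not conditioned on — no node blocks this path, so it is active.
Path 2: A0 → A1 → A3 ← A2 → A5 → A6
  A5 is a chain here and A5 is conditioned on, so the path is blocked at A5.
Path 3: A0 → A1 → A3 ← A2 → A4 → A6
  A1 is a chain and A1 is not conditioned on; A3 is a collider and A3 is conditioned on, which opens it; A2 is a fork and A2 is not conditioned on; A4 is a chain and A4 is not conditioned on — no node blocks this path, so it is active.
Path 4: A0 → A1 → A3 → A5 ← A2 → A4 → A6
  A3 is a chain here and A3 is conditioned on, so the path is blocked at A3.
Path 5: A0 → A1 → A3 → A5 → A6
  A3 is a chain here and A3 is conditioned on, so the path is blocked at A3.
Path 6: A0 → A1 → A3 → A6
  A3 is a chain here and A3 is conditioned on, so the path is blocked at A3.
Because an active path exists, A0 and A6 are not d-separated.

No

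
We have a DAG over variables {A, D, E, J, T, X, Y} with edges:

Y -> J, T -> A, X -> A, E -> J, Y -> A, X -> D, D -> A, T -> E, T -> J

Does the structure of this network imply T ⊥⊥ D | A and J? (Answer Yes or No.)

No

Enumerating the 6 paths from T to D and testing each for blocking by {A, J}:
Path 1: T → E → J ← Y → A ← D
  E is a chain and E is not conditioned on; J is a collider and J is conditioned on, which opens it; Y is a fork and Y is not conditioned on; A is a collider and A is conditioned on, which opens it — no node blocks this path, so it is active.
Path 2: T → E → J ← Y → A ← X → D
  E is a chain and E is not conditioned on; J is a collider and J is conditioned on, which opens it; Y is a fork and Y is not conditioned on; A is a collider and A is conditioned on, which opens it; X is a fork and X is not conditioned on — no node blocks this path, so it is active.
Path 3: T → J ← Y → A ← D
  J is a collider and J is conditioned on, which opens it; Y is a fork and Y is not conditioned on; A is a collider and A is conditioned on, which opens it — no node blocks this path, so it is active.
Path 4: T → J ← Y → A ← X → D
  J is a collider and J is conditioned on, which opens it; Y is a fork and Y is not conditioned on; A is a collider and A is conditioned on, which opens it; X is a fork and X is not conditioned on — no node blocks this path, so it is active.
Path 5: T → A ← D
  A is a collider and A is conditioned on, which opens it — no node blocks this path, so it is active.
Path 6: T → A ← X → D
  A is a collider and A is conditioned on, which opens it; X is a fork and X is not conditioned on — no node blocks this path, so it is active.
Because an active path exists, T and D are not d-separated.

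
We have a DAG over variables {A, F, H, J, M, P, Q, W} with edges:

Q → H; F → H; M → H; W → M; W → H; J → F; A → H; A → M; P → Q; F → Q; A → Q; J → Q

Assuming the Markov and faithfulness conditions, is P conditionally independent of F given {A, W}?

Yes — P and F are d-separated given {A, W}.

Enumerating the 6 paths from P to F and testing each for blocking by {A, W}:
Path 1: P → Q → H ← F
  H is a collider here and neither H nor any of its descendants is conditioned on, so the collider stays closed — the path is blocked at H.
Path 2: P → Q ← F
  Q is a collider here and neither Q nor any of its descendants is conditioned on, so the collider stays closed — the path is blocked at Q.
Path 3: P → Q ← J → F
  Q is a collider here and neither Q nor any of its descendants is conditioned on, so the collider stays closed — the path is blocked at Q.
Path 4: P → Q ← A → M ← W → H ← F
  Q is a collider here and neither Q nor any of its descendants is conditioned on, so the collider stays closed — the path is blocked at Q.
Path 5: P → Q ← A → M → H ← F
  Q is a collider here and neither Q nor any of its descendants is conditioned on, so the collider stays closed — the path is blocked at Q.
Path 6: P → Q ← A → H ← F
  Q is a collider here and neither Q nor any of its descendants is conditioned on, so the collider stays closed — the path is blocked at Q.
All paths are blocked; P ⊥ F | {A, W} holds.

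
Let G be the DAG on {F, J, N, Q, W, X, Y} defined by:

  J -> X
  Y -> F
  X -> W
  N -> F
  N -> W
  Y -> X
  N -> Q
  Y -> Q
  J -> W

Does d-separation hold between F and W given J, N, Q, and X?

There are 6 undirected paths between F and W; checking each against the conditioning set {J, N, Q, X}:
Path 1: F ← N → W
  N is a fork here and N is conditioned on, so the path is blocked at N.
Path 2: F ← N → Q ← Y → X → W
  N is a fork here and N is conditioned on, so the path is blocked at N.
Path 3: F ← N → Q ← Y → X ← J → W
  N is a fork here and N is conditioned on, so the path is blocked at N.
Path 4: F ← Y → Q ← N → W
  N is a fork here and N is conditioned on, so the path is blocked at N.
Path 5: F ← Y → X → W
  X is a chain here and X is conditioned on, so the path is blocked at X.
Path 6: F ← Y → X ← J → W
  J is a fork here and J is conditioned on, so the path is blocked at J.
All paths are blocked; F ⊥ W | {J, N, Q, X} holds.

Yes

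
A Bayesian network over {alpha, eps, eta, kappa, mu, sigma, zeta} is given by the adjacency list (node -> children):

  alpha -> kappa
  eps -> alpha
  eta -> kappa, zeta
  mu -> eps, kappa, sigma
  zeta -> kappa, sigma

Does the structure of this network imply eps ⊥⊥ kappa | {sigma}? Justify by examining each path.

No

4 paths connect eps and kappa; each must be blocked for d-separation to hold:
Path 1: eps ← mu → sigma ← zeta → kappa
  mu is a fork and mu is not conditioned on; sigma is a collider and sigma is conditioned on, which opens it; zeta is a fork and zeta is not conditioned on — no node blocks this path, so it is active.
Path 2: eps ← mu → sigma ← zeta ← eta → kappa
  mu is a fork and mu is not conditioned on; sigma is a collider and sigma is conditioned on, which opens it; zeta is a chain and zeta is not conditioned on; eta is a fork and eta is not conditioned on — no node blocks this path, so it is active.
Path 3: eps ← mu → kappa
  mu is a fork and mu is not conditioned on — no node blocks this path, so it is active.
Path 4: eps → alpha → kappa
  alpha is a chain and alpha is not conditioned on — no node blocks this path, so it is active.
Since the path eps ← mu → sigma ← zeta → kappa is active, eps and kappa are not d-separated given {sigma}.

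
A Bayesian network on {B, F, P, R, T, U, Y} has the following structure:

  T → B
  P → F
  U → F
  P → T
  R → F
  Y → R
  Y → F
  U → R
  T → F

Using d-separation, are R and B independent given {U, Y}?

Yes — R and B are d-separated given {U, Y}.

Enumerating the 6 paths from R to B and testing each for blocking by {U, Y}:
Path 1: R ← U → F ← T → B
  U is a fork here and U is conditioned on, so the path is blocked at U.
Path 2: R ← U → F ← P → T → B
  U is a fork here and U is conditioned on, so the path is blocked at U.
Path 3: R → F ← T → B
  F is a collider here and neither F nor any of its descendants is conditioned on, so the collider stays closed — the path is blocked at F.
Path 4: R → F ← P → T → B
  F is a collider here and neither F nor any of its descendants is conditioned on, so the collider stays closed — the path is blocked at F.
Path 5: R ← Y → F ← T → B
  Y is a fork here and Y is conditioned on, so the path is blocked at Y.
Path 6: R ← Y → F ← P → T → B
  Y is a fork here and Y is conditioned on, so the path is blocked at Y.
Since every path is blocked, d-separation holds.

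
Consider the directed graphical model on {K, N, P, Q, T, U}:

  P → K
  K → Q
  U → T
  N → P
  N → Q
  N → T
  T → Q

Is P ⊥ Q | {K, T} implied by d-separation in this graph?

3 paths connect P and Q; each must be blocked for d-separation to hold:
Path 1: P → K → Q
  K is a chain here and K is conditioned on, so the path is blocked at K.
Path 2: P ← N → Q
  N is a fork and N is not conditioned on — no node blocks this path, so it is active.
Path 3: P ← N → T → Q
  T is a chain here and T is conditioned on, so the path is blocked at T.
Since the path P ← N → Q is active, P and Q are not d-separated given {K, T}.

No — P and Q are not d-separated given {K, T}.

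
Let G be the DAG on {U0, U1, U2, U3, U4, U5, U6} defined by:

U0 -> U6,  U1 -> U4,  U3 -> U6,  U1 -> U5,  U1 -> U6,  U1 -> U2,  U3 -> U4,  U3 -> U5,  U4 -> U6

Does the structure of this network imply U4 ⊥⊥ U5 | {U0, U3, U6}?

No — U4 and U5 are not d-separated given {U0, U3, U6}.

Enumerating the 6 paths from U4 to U5 and testing each for blocking by {U0, U3, U6}:
  1. U4 ← U1 → U6 ← U3 → U5 — U1:fork[open]; U6:collider[open]; U3:fork[blocks] ⇒ blocked
  2. U4 ← U1 → U5 — U1:fork[open] ⇒ active
  3. U4 → U6 ← U1 → U5 — U6:collider[open]; U1:fork[open] ⇒ active
  4. U4 → U6 ← U3 → U5 — U6:collider[open]; U3:fork[blocks] ⇒ blocked
  5. U4 ← U3 → U6 ← U1 → U5 — U3:fork[blocks]; U6:collider[open]; U1:fork[open] ⇒ blocked
  6. U4 ← U3 → U5 — U3:fork[blocks] ⇒ blocked
Because an active path exists, U4 and U5 are not d-separated.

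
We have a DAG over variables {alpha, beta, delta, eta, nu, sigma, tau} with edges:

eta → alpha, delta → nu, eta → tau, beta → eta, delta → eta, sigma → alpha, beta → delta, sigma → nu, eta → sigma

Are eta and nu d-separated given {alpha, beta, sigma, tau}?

No

4 paths connect eta and nu; each must be blocked for d-separation to hold:
Path 1: eta ← delta → nu
  delta is a fork and delta is not conditioned on — no node blocks this path, so it is active.
Path 2: eta ← beta → delta → nu
  beta is a fork here and beta is conditioned on, so the path is blocked at beta.
Path 3: eta → sigma → nu
  sigma is a chain here and sigma is conditioned on, so the path is blocked at sigma.
Path 4: eta → alpha ← sigma → nu
  sigma is a fork here and sigma is conditioned on, so the path is blocked at sigma.
At least one path is unblocked, so d-separation fails.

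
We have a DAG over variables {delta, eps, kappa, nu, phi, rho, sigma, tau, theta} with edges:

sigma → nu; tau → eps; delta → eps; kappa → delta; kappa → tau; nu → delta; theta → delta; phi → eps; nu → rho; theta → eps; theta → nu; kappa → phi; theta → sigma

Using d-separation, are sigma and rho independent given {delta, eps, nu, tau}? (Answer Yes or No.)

Yes

There are 6 undirected paths between sigma and rho; checking each against the conditioning set {delta, eps, nu, tau}:
  1. sigma → nu → rho — nu:chain[blocks] ⇒ blocked
  2. sigma ← theta → eps ← delta ← nu → rho — theta:fork[open]; eps:collider[open]; delta:chain[blocks]; nu:fork[blocks] ⇒ blocked
  3. sigma ← theta → eps ← tau ← kappa → delta ← nu → rho — theta:fork[open]; eps:collider[open]; tau:chain[blocks]; kappa:fork[open]; delta:collider[open]; nu:fork[blocks] ⇒ blocked
  4. sigma ← theta → eps ← phi ← kappa → delta ← nu → rho — theta:fork[open]; eps:collider[open]; phi:chain[open]; kappa:fork[open]; delta:collider[open]; nu:fork[blocks] ⇒ blocked
  5. sigma ← theta → nu → rho — theta:fork[open]; nu:chain[blocks] ⇒ blocked
  6. sigma ← theta → delta ← nu → rho — theta:fork[open]; delta:collider[open]; nu:fork[blocks] ⇒ blocked
All paths are blocked; sigma ⊥ rho | {delta, eps, nu, tau} holds.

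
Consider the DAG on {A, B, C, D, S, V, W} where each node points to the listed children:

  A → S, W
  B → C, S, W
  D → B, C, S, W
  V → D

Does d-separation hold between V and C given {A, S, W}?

No

There are 6 undirected paths between V and C; checking each against the conditioning set {A, S, W}:
  1. V → D → S ← A → W ← B → C — D:chain[open]; S:collider[open]; A:fork[blocks]; W:collider[open]; B:fork[open] ⇒ blocked
  2. V → D → S ← B → C — D:chain[open]; S:collider[open]; B:fork[open] ⇒ active
  3. V → D → C — D:chain[open] ⇒ active
  4. V → D → W ← A → S ← B → C — D:chain[open]; W:collider[open]; A:fork[blocks]; S:collider[open]; B:fork[open] ⇒ blocked
  5. V → D → W ← B → C — D:chain[open]; W:collider[open]; B:fork[open] ⇒ active
  6. V → D → B → C — D:chain[open]; B:chain[open] ⇒ active
At least one path is unblocked, so d-separation fails.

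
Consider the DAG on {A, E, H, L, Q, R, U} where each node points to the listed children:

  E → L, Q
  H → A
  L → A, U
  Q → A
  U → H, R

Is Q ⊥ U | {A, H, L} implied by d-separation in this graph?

Yes

Enumerating the 4 paths from Q to U and testing each for blocking by {A, H, L}:
Path 1: Q → A ← H ← U
  H is a chain here and H is conditioned on, so the path is blocked at H.
Path 2: Q → A ← L → U
  L is a fork here and L is conditioned on, so the path is blocked at L.
Path 3: Q ← E → L → U
  L is a chain here and L is conditioned on, so the path is blocked at L.
Path 4: Q ← E → L → A ← H ← U
  L is a chain here and L is conditioned on, so the path is blocked at L.
All paths are blocked; Q ⊥ U | {A, H, L} holds.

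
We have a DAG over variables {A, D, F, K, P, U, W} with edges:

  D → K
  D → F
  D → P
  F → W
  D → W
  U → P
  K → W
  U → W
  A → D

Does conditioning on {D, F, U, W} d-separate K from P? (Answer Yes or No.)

There are 6 undirected paths between K and P; checking each against the conditioning set {D, F, U, W}:
Path 1: K ← D → F → W ← U → P
  D is a fork here and D is conditioned on, so the path is blocked at D.
Path 2: K ← D → P
  D is a fork here and D is conditioned on, so the path is blocked at D.
Path 3: K ← D → W ← U → P
  D is a fork here and D is conditioned on, so the path is blocked at D.
Path 4: K → W ← D → P
  D is a fork here and D is conditioned on, so the path is blocked at D.
Path 5: K → W ← F ← D → P
  F is a chain here and F is conditioned on, so the path is blocked at F.
Path 6: K → W ← U → P
  U is a fork here and U is conditioned on, so the path is blocked at U.
Since every path is blocked, d-separation holds.

Yes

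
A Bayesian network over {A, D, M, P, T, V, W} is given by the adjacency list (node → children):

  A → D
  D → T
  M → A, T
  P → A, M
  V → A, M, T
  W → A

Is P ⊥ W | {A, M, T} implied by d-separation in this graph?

6 paths connect P and W; each must be blocked for d-separation to hold:
Path 1: P → M ← V → A ← W
  M is a collider and M is conditioned on, which opens it; V is a fork and V is not conditioned on; A is a collider and A is conditioned on, which opens it — no node blocks this path, so it is active.
Path 2: P → M ← V → T ← D ← A ← W
  A is a chain here and A is conditioned on, so the path is blocked at A.
Path 3: P → M → A ← W
  M is a chain here and M is conditioned on, so the path is blocked at M.
Path 4: P → M → T ← D ← A ← W
  M is a chain here and M is conditioned on, so the path is blocked at M.
Path 5: P → M → T ← V → A ← W
  M is a chain here and M is conditioned on, so the path is blocked at M.
Path 6: P → A ← W
  A is a collider and A is conditioned on, which opens it — no node blocks this path, so it is active.
Because an active path exists, P and W are not d-separated.

No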